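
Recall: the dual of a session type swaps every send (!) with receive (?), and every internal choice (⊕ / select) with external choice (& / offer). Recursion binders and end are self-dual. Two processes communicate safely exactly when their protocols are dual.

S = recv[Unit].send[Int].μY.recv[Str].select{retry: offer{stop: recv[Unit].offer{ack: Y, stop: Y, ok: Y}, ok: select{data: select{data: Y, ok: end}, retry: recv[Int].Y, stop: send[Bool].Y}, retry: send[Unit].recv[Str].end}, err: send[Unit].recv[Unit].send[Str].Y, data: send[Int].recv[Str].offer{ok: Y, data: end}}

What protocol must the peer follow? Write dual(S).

send[Unit].recv[Int].μY.send[Str].offer{retry: select{stop: send[Unit].select{ack: Y, stop: Y, ok: Y}, ok: offer{data: offer{data: Y, ok: end}, retry: send[Int].Y, stop: recv[Bool].Y}, retry: recv[Unit].send[Str].end}, err: recv[Unit].send[Unit].recv[Str].Y, data: recv[Int].send[Str].select{ok: Y, data: end}}

recv[Unit] ↦ send[Unit]
  send[Int] ↦ recv[Int]
    μY ↦ μY  (μ self-dual)
      recv[Str] ↦ send[Str]
        select{retry,err,data} ↦ offer{retry,err,data}  (select→offer)
          • retry:
            offer{stop,ok,retry} ↦ select{stop,ok,retry}  (&→⊕)
              • stop:
                recv[Unit] ↦ send[Unit]
                  offer{ack,stop,ok} ↦ select{ack,stop,ok}  (&→⊕)
                    • ack:
                      Y ↦ Y
                    • stop:
                      Y ↦ Y
                    • ok:
                      Y ↦ Y
              • ok:
                select{data,retry,stop} ↦ offer{data,retry,stop}  (select→offer)
                  • data:
                    select{data,ok} ↦ offer{data,ok}  (select→offer)
                      • data:
                        Y ↦ Y
                      • ok:
                        end ↦ end
                  • retry:
                    recv[Int] ↦ send[Int]
                      Y ↦ Y
                  • stop:
                    send[Bool] ↦ recv[Bool]
                      Y ↦ Y
              • retry:
                send[Unit] ↦ recv[Unit]
                  recv[Str] ↦ send[Str]
                    end ↦ end
          • err:
            send[Unit] ↦ recv[Unit]
              recv[Unit] ↦ send[Unit]
                send[Str] ↦ recv[Str]
                  Y ↦ Y
          • data:
            send[Int] ↦ recv[Int]
              recv[Str] ↦ send[Str]
                offer{ok,data} ↦ select{ok,data}  (&→⊕)
                  • ok:
                    Y ↦ Y
                  • data:
                    end ↦ end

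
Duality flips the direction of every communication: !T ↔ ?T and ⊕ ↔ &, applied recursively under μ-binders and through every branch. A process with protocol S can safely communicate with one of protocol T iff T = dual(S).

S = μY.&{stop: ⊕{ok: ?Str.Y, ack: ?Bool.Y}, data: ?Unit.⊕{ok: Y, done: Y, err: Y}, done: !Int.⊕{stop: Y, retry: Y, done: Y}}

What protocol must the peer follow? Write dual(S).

μY.⊕{stop: &{ok: !Str.Y, ack: !Bool.Y}, data: !Unit.&{ok: Y, done: Y, err: Y}, done: ?Int.&{stop: Y, retry: Y, done: Y}}

μY → μY  (μ self-dual)
  &{stop,data,done} → ⊕{stop,data,done}  (offer→select)
    [stop]
      ⊕{ok,ack} → &{ok,ack}  (select→offer)
        [ok]
          ?Str → !Str
            Y self-dual
        [ack]
          ?Bool → !Bool
            Y self-dual
    [data]
      ?Unit → !Unit
        ⊕{ok,done,err} → &{ok,done,err}  (select→offer)
          [ok]
            Y self-dual
          [done]
            Y self-dual
          [err]
            Y self-dual
    [done]
      !Int → ?Int
        ⊕{stop,retry,done} → &{stop,retry,done}  (select→offer)
          [stop]
            Y self-dual
          [retry]
            Y self-dual
          [done]
            Y self-dual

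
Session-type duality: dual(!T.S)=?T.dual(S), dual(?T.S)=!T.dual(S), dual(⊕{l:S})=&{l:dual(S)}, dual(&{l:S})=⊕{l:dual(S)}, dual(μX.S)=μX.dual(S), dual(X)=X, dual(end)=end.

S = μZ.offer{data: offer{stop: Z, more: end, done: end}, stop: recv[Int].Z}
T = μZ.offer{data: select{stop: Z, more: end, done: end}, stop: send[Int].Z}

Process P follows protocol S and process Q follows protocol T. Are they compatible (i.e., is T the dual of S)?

μZ vs μZ  ✓ (μ self-dual)
  offer{data,stop} vs offer{data,stop}  ✗ choice polarity not flipped — not dual

NO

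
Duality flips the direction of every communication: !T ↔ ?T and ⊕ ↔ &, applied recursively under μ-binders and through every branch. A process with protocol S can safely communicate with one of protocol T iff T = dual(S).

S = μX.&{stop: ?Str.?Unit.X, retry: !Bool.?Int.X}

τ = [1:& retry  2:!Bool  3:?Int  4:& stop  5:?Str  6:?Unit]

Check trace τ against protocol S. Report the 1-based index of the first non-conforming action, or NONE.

step 1: & retry  match  now at !Bool.?Int.μX.…
step 2: !Bool  match  now at ?Int.μX.…
step 3: ?Int  match  now at μX.…
step 4: & stop  match  now at ?Str.?Unit.μX.…
step 5: ?Str  match  now at ?Unit.μX.…
step 6: ?Unit  match  now at μX.…
τ conforms to S (length 6)

NONE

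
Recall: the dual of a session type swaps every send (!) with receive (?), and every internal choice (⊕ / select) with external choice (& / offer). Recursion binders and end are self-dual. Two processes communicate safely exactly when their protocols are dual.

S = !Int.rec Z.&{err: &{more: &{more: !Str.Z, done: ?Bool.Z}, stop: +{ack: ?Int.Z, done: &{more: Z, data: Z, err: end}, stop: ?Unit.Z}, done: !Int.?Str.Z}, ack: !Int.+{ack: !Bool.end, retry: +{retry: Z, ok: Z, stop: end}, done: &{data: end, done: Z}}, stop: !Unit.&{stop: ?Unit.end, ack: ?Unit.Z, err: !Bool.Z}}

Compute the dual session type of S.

?Int.rec Z.+{err: +{more: +{more: ?Str.Z, done: !Bool.Z}, stop: &{ack: !Int.Z, done: +{more: Z, data: Z, err: end}, stop: !Unit.Z}, done: ?Int.!Str.Z}, ack: ?Int.&{ack: ?Bool.end, retry: &{retry: Z, ok: Z, stop: end}, done: +{data: end, done: Z}}, stop: ?Unit.+{stop: !Unit.end, ack: !Unit.Z, err: ?Bool.Z}}

!Int = ?Int
  rec Z = rec Z  (binder kept)
    &{err,ack,stop} = +{err,ack,stop}  (offer→select)
      • err:
        &{more,stop,done} = +{more,stop,done}  (offer→select)
          • more:
            &{more,done} = +{more,done}  (offer→select)
              • more:
                !Str = ?Str
                  Z ↦ Z
              • done:
                ?Bool = !Bool
                  Z ↦ Z
          • stop:
            +{ack,done,stop} = &{ack,done,stop}  (internal→external)
              • ack:
                ?Int = !Int
                  Z ↦ Z
              • done:
                &{more,data,err} = +{more,data,err}  (offer→select)
                  • more:
                    Z ↦ Z
                  • data:
                    Z ↦ Z
                  • err:
                    end ↦ end
              • stop:
                ?Unit = !Unit
                  Z ↦ Z
          • done:
            !Int = ?Int
              ?Str = !Str
                Z ↦ Z
      • ack:
        !Int = ?Int
          +{ack,retry,done} = &{ack,retry,done}  (internal→external)
            • ack:
              !Bool = ?Bool
                end ↦ end
            • retry:
              +{retry,ok,stop} = &{retry,ok,stop}  (internal→external)
                • retry:
                  Z ↦ Z
                • ok:
                  Z ↦ Z
                • stop:
                  end ↦ end
            • done:
              &{data,done} = +{data,done}  (offer→select)
                • data:
                  end ↦ end
                • done:
                  Z ↦ Z
      • stop:
        !Unit = ?Unit
          &{stop,ack,err} = +{stop,ack,err}  (offer→select)
            • stop:
              ?Unit = !Unit
                end ↦ end
            • ack:
              ?Unit = !Unit
                Z ↦ Z
            • err:
              !Bool = ?Bool
                Z ↦ Z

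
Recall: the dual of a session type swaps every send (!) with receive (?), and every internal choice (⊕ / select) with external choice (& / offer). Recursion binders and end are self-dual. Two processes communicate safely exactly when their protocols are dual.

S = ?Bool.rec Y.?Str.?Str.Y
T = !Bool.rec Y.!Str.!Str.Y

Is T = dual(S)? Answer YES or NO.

YES

?Bool vs !Bool  ✓
  rec Y vs rec Y  ✓ (μ self-dual)
    ?Str vs !Str  ✓
      ?Str vs !Str  ✓
        Y vs Y  ✓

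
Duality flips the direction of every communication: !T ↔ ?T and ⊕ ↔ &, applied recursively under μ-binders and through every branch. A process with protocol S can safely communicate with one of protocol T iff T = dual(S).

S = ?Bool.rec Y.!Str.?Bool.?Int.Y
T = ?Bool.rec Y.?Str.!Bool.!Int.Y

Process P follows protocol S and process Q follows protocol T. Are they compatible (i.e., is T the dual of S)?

NO

?Bool ‖ ?Bool  ✗ same direction on both sides — not dual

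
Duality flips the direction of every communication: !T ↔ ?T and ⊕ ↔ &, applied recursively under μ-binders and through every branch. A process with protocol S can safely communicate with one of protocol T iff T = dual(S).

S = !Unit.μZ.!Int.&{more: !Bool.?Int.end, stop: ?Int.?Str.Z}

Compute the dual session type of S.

!Unit ↦ ?Unit
  μZ ↦ μZ  (rec unchanged)
    !Int ↦ ?Int
      &{more,stop} ↦ ⊕{more,stop}  (external→internal)
        [more]
          !Bool ↦ ?Bool
            ?Int ↦ !Int
              end self-dual
        [stop]
          ?Int ↦ !Int
            ?Str ↦ !Str
              Z self-dual

?Unit.μZ.?Int.⊕{more: ?Bool.!Int.end, stop: !Int.!Str.Z}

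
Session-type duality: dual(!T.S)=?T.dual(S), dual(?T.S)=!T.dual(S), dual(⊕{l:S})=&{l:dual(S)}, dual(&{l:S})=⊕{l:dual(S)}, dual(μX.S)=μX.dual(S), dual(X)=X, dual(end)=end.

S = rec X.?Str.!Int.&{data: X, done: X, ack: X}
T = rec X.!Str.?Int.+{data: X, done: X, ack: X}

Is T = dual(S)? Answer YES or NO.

rec X ‖ rec X  ok (binder kept)
  ?Str ‖ !Str  ok
    !Int ‖ ?Int  ok
      &{data,done,ack} ‖ +{data,done,ack}  ok labels match
        case data:
          X ‖ X  ok
        case done:
          X ‖ X  ok
        case ack:
          X ‖ X  ok

YES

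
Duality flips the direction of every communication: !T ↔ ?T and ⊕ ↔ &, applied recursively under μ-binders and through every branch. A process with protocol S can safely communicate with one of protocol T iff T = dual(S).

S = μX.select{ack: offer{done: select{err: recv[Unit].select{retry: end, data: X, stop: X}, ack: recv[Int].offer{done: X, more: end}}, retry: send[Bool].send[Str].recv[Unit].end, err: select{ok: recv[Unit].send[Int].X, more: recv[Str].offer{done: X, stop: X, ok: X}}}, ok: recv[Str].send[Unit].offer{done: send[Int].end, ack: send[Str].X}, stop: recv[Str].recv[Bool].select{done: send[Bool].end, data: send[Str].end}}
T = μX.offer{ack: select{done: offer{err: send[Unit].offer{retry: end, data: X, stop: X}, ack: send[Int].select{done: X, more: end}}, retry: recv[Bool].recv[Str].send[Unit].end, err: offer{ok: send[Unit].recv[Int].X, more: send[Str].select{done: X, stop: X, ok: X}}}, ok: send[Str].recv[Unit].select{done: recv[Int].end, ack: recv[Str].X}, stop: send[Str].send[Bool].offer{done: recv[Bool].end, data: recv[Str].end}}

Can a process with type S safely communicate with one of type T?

μX | μX  ✓ (μ self-dual)
  select{ack,ok,stop} | offer{ack,ok,stop}  ✓ labels match
    case ack:
      offer{done,retry,err} | select{done,retry,err}  ✓ labels match
        case done:
          select{err,ack} | offer{err,ack}  ✓ labels match
            case err:
              recv[Unit] | send[Unit]  ✓
                select{retry,data,stop} | offer{retry,data,stop}  ✓ labels match
                  case retry:
                    end | end  ✓
                  case data:
                    X | X  ✓
                  case stop:
                    X | X  ✓
            case ack:
              recv[Int] | send[Int]  ✓
                offer{done,more} | select{done,more}  ✓ labels match
                  case done:
                    X | X  ✓
                  case more:
                    end | end  ✓
        case retry:
          send[Bool] | recv[Bool]  ✓
            send[Str] | recv[Str]  ✓
              recv[Unit] | send[Unit]  ✓
                end | end  ✓
        case err:
          select{ok,more} | offer{ok,more}  ✓ labels match
            case ok:
              recv[Unit] | send[Unit]  ✓
                send[Int] | recv[Int]  ✓
                  X | X  ✓
            case more:
              recv[Str] | send[Str]  ✓
                offer{done,stop,ok} | select{done,stop,ok}  ✓ labels match
                  case done:
                    X | X  ✓
                  case stop:
                    X | X  ✓
                  case ok:
                    X | X  ✓
    case ok:
      recv[Str] | send[Str]  ✓
        send[Unit] | recv[Unit]  ✓
          offer{done,ack} | select{done,ack}  ✓ labels match
            case done:
              send[Int] | recv[Int]  ✓
                end | end  ✓
            case ack:
              send[Str] | recv[Str]  ✓
                X | X  ✓
    case stop:
      recv[Str] | send[Str]  ✓
        recv[Bool] | send[Bool]  ✓
          select{done,data} | offer{done,data}  ✓ labels match
            case done:
              send[Bool] | recv[Bool]  ✓
                end | end  ✓
            case data:
              send[Str] | recv[Str]  ✓
                end | end  ✓

YES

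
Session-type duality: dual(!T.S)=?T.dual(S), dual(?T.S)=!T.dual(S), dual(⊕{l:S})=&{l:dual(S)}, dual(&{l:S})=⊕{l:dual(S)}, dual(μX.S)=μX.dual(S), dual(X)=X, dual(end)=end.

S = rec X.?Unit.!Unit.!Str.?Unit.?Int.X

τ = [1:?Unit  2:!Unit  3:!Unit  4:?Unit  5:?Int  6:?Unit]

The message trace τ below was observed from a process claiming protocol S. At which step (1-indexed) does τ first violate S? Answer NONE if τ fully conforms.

3

[1] ?Unit  ok  now at !Unit.!Str.?Unit.?Int.rec X.…
[2] !Unit  ok  now at !Str.?Unit.?Int.rec X.…
[3] got !Unit, protocol expects !Str  ✗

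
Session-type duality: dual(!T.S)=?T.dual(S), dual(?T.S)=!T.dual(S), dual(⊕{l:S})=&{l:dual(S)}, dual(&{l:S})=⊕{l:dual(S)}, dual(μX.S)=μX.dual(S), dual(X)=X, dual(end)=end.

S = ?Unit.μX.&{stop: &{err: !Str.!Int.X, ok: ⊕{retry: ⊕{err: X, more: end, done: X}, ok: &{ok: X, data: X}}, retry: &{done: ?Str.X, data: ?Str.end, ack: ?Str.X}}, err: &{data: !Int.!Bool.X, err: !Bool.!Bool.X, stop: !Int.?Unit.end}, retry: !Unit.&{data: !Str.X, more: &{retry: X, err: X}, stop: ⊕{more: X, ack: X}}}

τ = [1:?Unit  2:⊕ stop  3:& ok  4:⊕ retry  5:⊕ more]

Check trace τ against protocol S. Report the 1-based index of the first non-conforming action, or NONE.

2

[1] ?Unit  ok  state: μX.…
[2] got ⊕ stop, protocol expects & stop or & err or & retry  ✗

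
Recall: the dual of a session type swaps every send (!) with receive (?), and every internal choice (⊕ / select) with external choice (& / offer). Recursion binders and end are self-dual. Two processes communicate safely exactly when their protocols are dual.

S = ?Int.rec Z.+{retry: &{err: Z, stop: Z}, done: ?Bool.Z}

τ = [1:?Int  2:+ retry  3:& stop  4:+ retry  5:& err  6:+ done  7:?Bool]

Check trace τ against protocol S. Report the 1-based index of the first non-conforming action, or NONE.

@1 ?Int  ✓  state: rec Z.…
@2 + retry  ✓  state: &{err: rec Z.…, stop: rec Z.…}
@3 & stop  ✓  state: rec Z.…
@4 + retry  ✓  state: &{err: rec Z.…, stop: rec Z.…}
@5 & err  ✓  state: rec Z.…
@6 + done  ✓  state: ?Bool.rec Z.…
@7 ?Bool  ✓  state: rec Z.…
trace exhausted — no violation

NONE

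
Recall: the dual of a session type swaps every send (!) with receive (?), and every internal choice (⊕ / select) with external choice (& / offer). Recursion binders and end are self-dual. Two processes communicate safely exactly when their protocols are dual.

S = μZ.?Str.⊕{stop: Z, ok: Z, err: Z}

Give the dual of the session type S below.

μZ = μZ  (binder kept)
  ?Str = !Str
    ⊕{stop,ok,err} = &{stop,ok,err}  (⊕→&)
      • stop:
        Z self-dual
      • ok:
        Z self-dual
      • err:
        Z self-dual

μZ.!Str.&{stop: Z, ok: Z, err: Z}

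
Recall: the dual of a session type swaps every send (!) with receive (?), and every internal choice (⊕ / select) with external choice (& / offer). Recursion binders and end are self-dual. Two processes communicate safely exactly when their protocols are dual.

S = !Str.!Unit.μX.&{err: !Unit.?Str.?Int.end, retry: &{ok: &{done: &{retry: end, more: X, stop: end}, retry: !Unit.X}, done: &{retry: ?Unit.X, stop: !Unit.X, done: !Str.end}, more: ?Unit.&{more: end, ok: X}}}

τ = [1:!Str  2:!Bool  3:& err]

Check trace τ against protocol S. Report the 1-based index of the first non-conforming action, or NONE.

2

[1] !Str  ok  residual = !Unit.μX.…
[2] got !Bool, protocol expects !Unit  ✗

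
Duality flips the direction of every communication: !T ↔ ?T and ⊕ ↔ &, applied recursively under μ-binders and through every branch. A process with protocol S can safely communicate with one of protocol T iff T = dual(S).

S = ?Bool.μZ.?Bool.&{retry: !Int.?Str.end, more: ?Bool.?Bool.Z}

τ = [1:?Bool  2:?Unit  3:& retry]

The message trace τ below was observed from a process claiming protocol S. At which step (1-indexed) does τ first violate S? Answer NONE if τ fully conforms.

2

step 1: ?Bool  match  cont: μZ.…
step 2: got ?Unit, protocol expects ?Bool  ✗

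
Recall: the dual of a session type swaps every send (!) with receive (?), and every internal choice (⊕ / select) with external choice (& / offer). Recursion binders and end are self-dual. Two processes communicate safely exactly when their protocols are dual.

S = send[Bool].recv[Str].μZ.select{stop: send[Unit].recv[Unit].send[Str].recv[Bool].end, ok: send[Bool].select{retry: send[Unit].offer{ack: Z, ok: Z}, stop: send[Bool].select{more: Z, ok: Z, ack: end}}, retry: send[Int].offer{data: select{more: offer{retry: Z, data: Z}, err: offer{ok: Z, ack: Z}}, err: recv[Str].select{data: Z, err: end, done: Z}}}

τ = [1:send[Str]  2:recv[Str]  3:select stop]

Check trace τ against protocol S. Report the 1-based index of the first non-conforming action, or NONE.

[1] got send[Str], protocol expects send[Bool]  ✗

1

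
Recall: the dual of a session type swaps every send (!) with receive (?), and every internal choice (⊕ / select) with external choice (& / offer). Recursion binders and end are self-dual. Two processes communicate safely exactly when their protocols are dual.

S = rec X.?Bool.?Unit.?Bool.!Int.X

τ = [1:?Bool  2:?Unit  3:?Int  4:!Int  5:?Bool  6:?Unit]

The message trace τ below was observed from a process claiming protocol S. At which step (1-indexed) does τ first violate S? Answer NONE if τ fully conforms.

@1 ?Bool  ok  state: ?Unit.?Bool.!Int.rec X.…
@2 ?Unit  ok  state: ?Bool.!Int.rec X.…
@3 got ?Int, protocol expects ?Bool  ✗

3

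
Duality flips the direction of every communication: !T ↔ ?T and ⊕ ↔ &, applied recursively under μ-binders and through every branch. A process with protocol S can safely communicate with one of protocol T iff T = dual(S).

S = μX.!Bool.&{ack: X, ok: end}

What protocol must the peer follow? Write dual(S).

μX = μX  (binder kept)
  !Bool = ?Bool
    &{ack,ok} = ⊕{ack,ok}  (&→⊕)
      case ack:
        X self-dual
      case ok:
        end self-dual

μX.?Bool.⊕{ack: X, ok: end}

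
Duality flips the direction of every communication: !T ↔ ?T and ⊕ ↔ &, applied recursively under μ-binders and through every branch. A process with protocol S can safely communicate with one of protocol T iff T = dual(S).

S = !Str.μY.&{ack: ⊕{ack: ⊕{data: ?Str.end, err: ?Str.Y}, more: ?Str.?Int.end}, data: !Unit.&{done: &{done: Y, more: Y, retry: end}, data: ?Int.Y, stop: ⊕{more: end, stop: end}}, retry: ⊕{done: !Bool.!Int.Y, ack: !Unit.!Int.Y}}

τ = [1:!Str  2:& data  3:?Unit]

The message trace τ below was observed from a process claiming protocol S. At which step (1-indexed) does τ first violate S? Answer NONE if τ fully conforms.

[1] !Str  match  cont: μY.…
[2] & data  match  cont: !Unit.&{done: &{done: μY.…, more: μY.…, retry: end}, data: ?Int.μY.…, stop: ⊕{more: end, stop: end}}
[3] got ?Unit, protocol expects !Unit  ✗

3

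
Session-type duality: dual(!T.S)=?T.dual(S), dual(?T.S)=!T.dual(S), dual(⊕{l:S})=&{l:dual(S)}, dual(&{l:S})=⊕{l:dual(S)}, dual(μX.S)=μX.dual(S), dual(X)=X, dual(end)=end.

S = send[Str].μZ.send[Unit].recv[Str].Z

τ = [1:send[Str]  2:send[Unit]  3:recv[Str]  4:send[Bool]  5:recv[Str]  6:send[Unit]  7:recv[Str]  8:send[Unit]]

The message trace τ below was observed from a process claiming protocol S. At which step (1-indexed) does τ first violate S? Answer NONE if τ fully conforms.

step 1: send[Str]  ok  now at μZ.…
step 2: send[Unit]  ok  now at recv[Str].μZ.…
step 3: recv[Str]  ok  now at μZ.…
step 4: got send[Bool], protocol expects send[Unit]  ✗

4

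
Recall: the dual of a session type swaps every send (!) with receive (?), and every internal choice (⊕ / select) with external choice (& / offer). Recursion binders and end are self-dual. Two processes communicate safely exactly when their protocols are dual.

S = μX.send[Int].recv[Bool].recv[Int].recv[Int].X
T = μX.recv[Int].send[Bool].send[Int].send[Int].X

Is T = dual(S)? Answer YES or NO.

YES

μX | μX  ok (μ self-dual)
  send[Int] | recv[Int]  ok
    recv[Bool] | send[Bool]  ok
      recv[Int] | send[Int]  ok
        recv[Int] | send[Int]  ok
          X | X  ok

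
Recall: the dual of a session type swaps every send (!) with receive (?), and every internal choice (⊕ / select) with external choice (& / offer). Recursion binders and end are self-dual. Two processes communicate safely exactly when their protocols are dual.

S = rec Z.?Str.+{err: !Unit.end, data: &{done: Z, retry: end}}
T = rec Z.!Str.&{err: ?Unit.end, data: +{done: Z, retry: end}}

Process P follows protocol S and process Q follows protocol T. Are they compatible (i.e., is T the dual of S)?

YES

rec Z | rec Z  match (binder kept)
  ?Str | !Str  match
    +{err,data} | &{err,data}  match same labels
      case err:
        !Unit | ?Unit  match
          end | end  match
      case data:
        &{done,retry} | +{done,retry}  match same labels
          case done:
            Z | Z  match
          case retry:
            end | end  match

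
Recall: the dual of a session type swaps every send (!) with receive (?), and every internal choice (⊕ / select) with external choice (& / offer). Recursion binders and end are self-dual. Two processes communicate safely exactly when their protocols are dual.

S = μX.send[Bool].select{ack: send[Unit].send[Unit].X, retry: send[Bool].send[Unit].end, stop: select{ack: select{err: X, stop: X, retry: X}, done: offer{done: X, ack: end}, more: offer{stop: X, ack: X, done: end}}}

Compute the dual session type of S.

μX = μX  (binder kept)
  send[Bool] = recv[Bool]
    select{ack,retry,stop} = offer{ack,retry,stop}  (⊕→&)
      [ack]
        send[Unit] = recv[Unit]
          send[Unit] = recv[Unit]
            X ↦ X
      [retry]
        send[Bool] = recv[Bool]
          send[Unit] = recv[Unit]
            end ↦ end
      [stop]
        select{ack,done,more} = offer{ack,done,more}  (⊕→&)
          [ack]
            select{err,stop,retry} = offer{err,stop,retry}  (⊕→&)
              [err]
                X ↦ X
              [stop]
                X ↦ X
              [retry]
                X ↦ X
          [done]
            offer{done,ack} = select{done,ack}  (&→⊕)
              [done]
                X ↦ X
              [ack]
                end ↦ end
          [more]
            offer{stop,ack,done} = select{stop,ack,done}  (&→⊕)
              [stop]
                X ↦ X
              [ack]
                X ↦ X
              [done]
                end ↦ end

μX.recv[Bool].offer{ack: recv[Unit].recv[Unit].X, retry: recv[Bool].recv[Unit].end, stop: offer{ack: offer{err: X, stop: X, retry: X}, done: select{done: X, ack: end}, more: select{stop: X, ack: X, done: end}}}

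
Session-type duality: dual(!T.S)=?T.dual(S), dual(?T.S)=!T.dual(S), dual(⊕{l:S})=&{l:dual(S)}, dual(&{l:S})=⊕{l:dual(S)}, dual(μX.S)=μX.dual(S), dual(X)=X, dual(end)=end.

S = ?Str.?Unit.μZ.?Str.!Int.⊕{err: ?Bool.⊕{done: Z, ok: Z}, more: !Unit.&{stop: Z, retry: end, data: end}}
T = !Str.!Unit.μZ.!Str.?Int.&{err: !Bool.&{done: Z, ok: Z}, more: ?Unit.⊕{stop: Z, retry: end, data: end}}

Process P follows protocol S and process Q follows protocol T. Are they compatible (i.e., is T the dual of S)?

?Str | !Str  ✓
  ?Unit | !Unit  ✓
    μZ | μZ  ✓ (rec unchanged)
      ?Str | !Str  ✓
        !Int | ?Int  ✓
          ⊕{err,more} | &{err,more}  ✓ labels match
            • err:
              ?Bool | !Bool  ✓
                ⊕{done,ok} | &{done,ok}  ✓ labels match
                  • done:
                    Z | Z  ✓
                  • ok:
                    Z | Z  ✓
            • more:
              !Unit | ?Unit  ✓
                &{stop,retry,data} | ⊕{stop,retry,data}  ✓ labels match
                  • stop:
                    Z | Z  ✓
                  • retry:
                    end | end  ✓
                  • data:
                    end | end  ✓

YES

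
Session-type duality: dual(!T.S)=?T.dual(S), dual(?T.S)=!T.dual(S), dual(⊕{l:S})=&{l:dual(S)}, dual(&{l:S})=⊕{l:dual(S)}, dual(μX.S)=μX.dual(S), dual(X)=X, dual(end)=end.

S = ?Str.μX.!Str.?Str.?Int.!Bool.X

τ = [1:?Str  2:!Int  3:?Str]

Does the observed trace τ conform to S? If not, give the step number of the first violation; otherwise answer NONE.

2

step 1: ?Str  match  now at μX.…
step 2: got !Int, protocol expects !Str  ✗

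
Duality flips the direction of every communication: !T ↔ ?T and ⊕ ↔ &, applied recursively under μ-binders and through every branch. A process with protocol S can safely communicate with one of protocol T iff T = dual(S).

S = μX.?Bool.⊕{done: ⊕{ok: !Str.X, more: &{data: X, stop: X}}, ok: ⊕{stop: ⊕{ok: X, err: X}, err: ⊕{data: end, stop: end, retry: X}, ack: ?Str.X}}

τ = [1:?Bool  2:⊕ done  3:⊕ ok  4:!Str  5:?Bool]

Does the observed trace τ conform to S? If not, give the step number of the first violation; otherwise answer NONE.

NONE

step 1: ?Bool  match  state: ⊕{done: ⊕{ok: !Str.μX.…, more: &{data: μX.…, stop: μX.…}}, ok: ⊕{stop: ⊕{ok: μX.…, err: μX.…}, err: ⊕{data: end, stop: end, retry: μX.…}, ack: ?Str.μX.…}}
step 2: ⊕ done  match  state: ⊕{ok: !Str.μX.…, more: &{data: μX.…, stop: μX.…}}
step 3: ⊕ ok  match  state: !Str.μX.…
step 4: !Str  match  state: μX.…
step 5: ?Bool  match  state: ⊕{done: ⊕{ok: !Str.μX.…, more: &{data: μX.…, stop: μX.…}}, ok: ⊕{stop: ⊕{ok: μX.…, err: μX.…}, err: ⊕{data: end, stop: end, retry: μX.…}, ack: ?Str.μX.…}}
all 5 steps conform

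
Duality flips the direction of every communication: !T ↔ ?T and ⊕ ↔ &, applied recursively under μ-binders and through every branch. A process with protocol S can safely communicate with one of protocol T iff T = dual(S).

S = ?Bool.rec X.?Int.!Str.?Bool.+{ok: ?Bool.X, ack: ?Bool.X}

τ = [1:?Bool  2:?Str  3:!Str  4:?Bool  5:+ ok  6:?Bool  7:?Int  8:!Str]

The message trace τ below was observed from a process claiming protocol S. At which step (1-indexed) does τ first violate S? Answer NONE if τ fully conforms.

2

[1] ?Bool  ✓  now at rec X.…
[2] got ?Str, protocol expects ?Int  ✗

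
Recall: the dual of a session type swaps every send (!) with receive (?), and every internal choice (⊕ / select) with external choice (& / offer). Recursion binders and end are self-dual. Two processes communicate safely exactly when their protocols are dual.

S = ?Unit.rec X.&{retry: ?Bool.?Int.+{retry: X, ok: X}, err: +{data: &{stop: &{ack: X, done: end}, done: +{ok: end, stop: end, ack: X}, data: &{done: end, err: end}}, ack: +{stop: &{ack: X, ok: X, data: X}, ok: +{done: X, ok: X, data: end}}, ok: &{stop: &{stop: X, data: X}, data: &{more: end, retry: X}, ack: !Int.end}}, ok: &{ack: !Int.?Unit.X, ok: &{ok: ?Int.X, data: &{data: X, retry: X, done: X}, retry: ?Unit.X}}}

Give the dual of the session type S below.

!Unit.rec X.+{retry: !Bool.!Int.&{retry: X, ok: X}, err: &{data: +{stop: +{ack: X, done: end}, done: &{ok: end, stop: end, ack: X}, data: +{done: end, err: end}}, ack: &{stop: +{ack: X, ok: X, data: X}, ok: &{done: X, ok: X, data: end}}, ok: +{stop: +{stop: X, data: X}, data: +{more: end, retry: X}, ack: ?Int.end}}, ok: +{ack: ?Int.!Unit.X, ok: +{ok: !Int.X, data: +{data: X, retry: X, done: X}, retry: !Unit.X}}}

?Unit = !Unit
  rec X = rec X  (rec unchanged)
    &{retry,err,ok} = +{retry,err,ok}  (external→internal)
      • retry:
        ?Bool = !Bool
          ?Int = !Int
            +{retry,ok} = &{retry,ok}  (⊕→&)
              • retry:
                X ↦ X
              • ok:
                X ↦ X
      • err:
        +{data,ack,ok} = &{data,ack,ok}  (⊕→&)
          • data:
            &{stop,done,data} = +{stop,done,data}  (external→internal)
              • stop:
                &{ack,done} = +{ack,done}  (external→internal)
                  • ack:
                    X ↦ X
                  • done:
                    end ↦ end
              • done:
                +{ok,stop,ack} = &{ok,stop,ack}  (⊕→&)
                  • ok:
                    end ↦ end
                  • stop:
                    end ↦ end
                  • ack:
                    X ↦ X
              • data:
                &{done,err} = +{done,err}  (external→internal)
                  • done:
                    end ↦ end
                  • err:
                    end ↦ end
          • ack:
            +{stop,ok} = &{stop,ok}  (⊕→&)
              • stop:
                &{ack,ok,data} = +{ack,ok,data}  (external→internal)
                  • ack:
                    X ↦ X
                  • ok:
                    X ↦ X
                  • data:
                    X ↦ X
              • ok:
                +{done,ok,data} = &{done,ok,data}  (⊕→&)
                  • done:
                    X ↦ X
                  • ok:
                    X ↦ X
                  • data:
                    end ↦ end
          • ok:
            &{stop,data,ack} = +{stop,data,ack}  (external→internal)
              • stop:
                &{stop,data} = +{stop,data}  (external→internal)
                  • stop:
                    X ↦ X
                  • data:
                    X ↦ X
              • data:
                &{more,retry} = +{more,retry}  (external→internal)
                  • more:
                    end ↦ end
                  • retry:
                    X ↦ X
              • ack:
                !Int = ?Int
                  end ↦ end
      • ok:
        &{ack,ok} = +{ack,ok}  (external→internal)
          • ack:
            !Int = ?Int
              ?Unit = !Unit
                X ↦ X
          • ok:
            &{ok,data,retry} = +{ok,data,retry}  (external→internal)
              • ok:
                ?Int = !Int
                  X ↦ X
              • data:
                &{data,retry,done} = +{data,retry,done}  (external→internal)
                  • data:
                    X ↦ X
                  • retry:
                    X ↦ X
                  • done:
                    X ↦ X
              • retry:
                ?Unit = !Unit
                  X ↦ X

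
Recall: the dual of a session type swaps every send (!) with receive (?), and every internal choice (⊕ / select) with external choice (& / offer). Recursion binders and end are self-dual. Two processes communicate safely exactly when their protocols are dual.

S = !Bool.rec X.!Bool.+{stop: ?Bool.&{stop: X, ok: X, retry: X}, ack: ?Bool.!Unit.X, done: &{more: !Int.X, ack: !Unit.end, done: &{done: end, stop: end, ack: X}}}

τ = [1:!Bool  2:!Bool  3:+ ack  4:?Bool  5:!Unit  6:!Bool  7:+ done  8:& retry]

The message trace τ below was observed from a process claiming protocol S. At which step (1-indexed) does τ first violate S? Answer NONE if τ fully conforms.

step 1: !Bool  ok  state: rec X.…
step 2: !Bool  ok  state: +{stop: ?Bool.&{stop: rec X.…, ok: rec X.…, retry: rec X.…}, ack: ?Bool.!Unit.rec X.…, done: &{more: !Int.rec X.…, ack: !Unit.end, done: &{done: end, stop: end, ack: rec X.…}}}
step 3: + ack  ok  state: ?Bool.!Unit.rec X.…
step 4: ?Bool  ok  state: !Unit.rec X.…
step 5: !Unit  ok  state: rec X.…
step 6: !Bool  ok  state: +{stop: ?Bool.&{stop: rec X.…, ok: rec X.…, retry: rec X.…}, ack: ?Bool.!Unit.rec X.…, done: &{more: !Int.rec X.…, ack: !Unit.end, done: &{done: end, stop: end, ack: rec X.…}}}
step 7: + done  ok  state: &{more: !Int.rec X.…, ack: !Unit.end, done: &{done: end, stop: end, ack: rec X.…}}
step 8: got & retry, protocol expects & more or & ack or & done  ✗

8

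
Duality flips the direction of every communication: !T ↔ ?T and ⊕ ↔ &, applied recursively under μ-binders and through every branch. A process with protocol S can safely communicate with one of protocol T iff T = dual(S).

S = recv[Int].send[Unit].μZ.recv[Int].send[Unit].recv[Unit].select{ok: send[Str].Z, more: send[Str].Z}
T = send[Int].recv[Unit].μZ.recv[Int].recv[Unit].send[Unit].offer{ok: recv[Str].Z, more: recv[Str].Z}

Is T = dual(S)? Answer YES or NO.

recv[Int] ‖ send[Int]  ✓
  send[Unit] ‖ recv[Unit]  ✓
    μZ ‖ μZ  ✓ (rec unchanged)
      recv[Int] ‖ recv[Int]  ✗ same direction on both sides — not dual

NO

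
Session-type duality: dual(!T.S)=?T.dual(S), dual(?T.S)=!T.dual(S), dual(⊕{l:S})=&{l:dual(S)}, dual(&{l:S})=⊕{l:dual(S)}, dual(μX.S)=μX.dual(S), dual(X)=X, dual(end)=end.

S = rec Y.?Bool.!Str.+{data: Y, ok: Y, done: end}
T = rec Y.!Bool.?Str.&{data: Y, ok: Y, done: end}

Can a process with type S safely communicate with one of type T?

rec Y vs rec Y  ok (binder kept)
  ?Bool vs !Bool  ok
    !Str vs ?Str  ok
      +{data,ok,done} vs &{data,ok,done}  ok label sets agree
        • data:
          Y vs Y  ok
        • ok:
          Y vs Y  ok
        • done:
          end vs end  ok

YES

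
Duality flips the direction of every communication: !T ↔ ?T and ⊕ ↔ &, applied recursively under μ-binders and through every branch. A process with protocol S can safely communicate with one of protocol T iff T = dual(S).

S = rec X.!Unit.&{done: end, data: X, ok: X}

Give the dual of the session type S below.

rec X.?Unit.+{done: end, data: X, ok: X}

rec X → rec X  (μ self-dual)
  !Unit → ?Unit
    &{done,data,ok} → +{done,data,ok}  (external→internal)
      • done:
        end self-dual
      • data:
        X self-dual
      • ok:
        X self-dual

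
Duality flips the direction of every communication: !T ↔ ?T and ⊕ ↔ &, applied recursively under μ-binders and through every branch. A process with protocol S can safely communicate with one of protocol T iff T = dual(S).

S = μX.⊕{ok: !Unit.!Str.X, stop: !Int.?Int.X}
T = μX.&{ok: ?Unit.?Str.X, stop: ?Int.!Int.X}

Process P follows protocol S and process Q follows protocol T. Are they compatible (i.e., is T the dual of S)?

μX ‖ μX  match (binder kept)
  ⊕{ok,stop} ‖ &{ok,stop}  match labels match
    • ok:
      !Unit ‖ ?Unit  match
        !Str ‖ ?Str  match
          X ‖ X  match
    • stop:
      !Int ‖ ?Int  match
        ?Int ‖ !Int  match
          X ‖ X  match

YES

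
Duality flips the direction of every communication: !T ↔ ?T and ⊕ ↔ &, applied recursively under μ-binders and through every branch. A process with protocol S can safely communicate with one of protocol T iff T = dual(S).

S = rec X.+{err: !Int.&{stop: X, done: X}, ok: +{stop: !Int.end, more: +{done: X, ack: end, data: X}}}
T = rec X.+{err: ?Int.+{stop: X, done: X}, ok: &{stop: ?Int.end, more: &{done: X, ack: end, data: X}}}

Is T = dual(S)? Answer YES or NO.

rec X vs rec X  ok (μ self-dual)
  +{err,ok} vs +{err,ok}  ✗ choice polarity not flipped — not dual

NO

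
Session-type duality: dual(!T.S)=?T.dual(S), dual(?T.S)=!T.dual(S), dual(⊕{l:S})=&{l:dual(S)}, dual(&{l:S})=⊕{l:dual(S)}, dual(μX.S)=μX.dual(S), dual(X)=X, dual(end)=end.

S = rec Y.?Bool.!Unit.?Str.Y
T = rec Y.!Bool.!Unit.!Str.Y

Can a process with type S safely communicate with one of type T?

NO

rec Y ‖ rec Y  ok (rec unchanged)
  ?Bool ‖ !Bool  ok
    !Unit ‖ !Unit  ✗ same direction on both sides — not dual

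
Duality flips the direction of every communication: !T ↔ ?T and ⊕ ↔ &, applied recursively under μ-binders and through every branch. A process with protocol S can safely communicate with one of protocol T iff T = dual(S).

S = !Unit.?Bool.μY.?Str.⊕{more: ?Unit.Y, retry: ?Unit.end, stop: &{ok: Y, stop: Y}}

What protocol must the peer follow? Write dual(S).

?Unit.!Bool.μY.!Str.&{more: !Unit.Y, retry: !Unit.end, stop: ⊕{ok: Y, stop: Y}}

!Unit ↦ ?Unit
  ?Bool ↦ !Bool
    μY ↦ μY  (μ self-dual)
      ?Str ↦ !Str
        ⊕{more,retry,stop} ↦ &{more,retry,stop}  (⊕→&)
          • more:
            ?Unit ↦ !Unit
              dual(Y) = Y
          • retry:
            ?Unit ↦ !Unit
              dual(end) = end
          • stop:
            &{ok,stop} ↦ ⊕{ok,stop}  (offer→select)
              • ok:
                dual(Y) = Y
              • stop:
                dual(Y) = Y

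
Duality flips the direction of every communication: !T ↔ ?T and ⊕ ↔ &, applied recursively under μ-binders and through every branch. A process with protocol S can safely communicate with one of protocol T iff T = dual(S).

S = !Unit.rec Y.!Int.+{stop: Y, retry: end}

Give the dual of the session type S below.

!Unit → ?Unit
  rec Y → rec Y  (binder kept)
    !Int → ?Int
      +{stop,retry} → &{stop,retry}  (select→offer)
        [stop]
          Y ↦ Y
        [retry]
          end ↦ end

?Unit.rec Y.?Int.&{stop: Y, retry: end}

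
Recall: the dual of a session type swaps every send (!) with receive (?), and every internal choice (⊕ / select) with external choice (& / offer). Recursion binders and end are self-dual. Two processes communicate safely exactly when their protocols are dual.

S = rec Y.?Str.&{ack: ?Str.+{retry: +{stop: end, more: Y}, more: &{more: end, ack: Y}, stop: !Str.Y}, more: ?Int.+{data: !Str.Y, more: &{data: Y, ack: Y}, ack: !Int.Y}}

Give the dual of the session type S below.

rec Y.!Str.+{ack: !Str.&{retry: &{stop: end, more: Y}, more: +{more: end, ack: Y}, stop: ?Str.Y}, more: !Int.&{data: ?Str.Y, more: +{data: Y, ack: Y}, ack: ?Int.Y}}

rec Y ↦ rec Y  (binder kept)
  ?Str ↦ !Str
    &{ack,more} ↦ +{ack,more}  (external→internal)
      [ack]
        ?Str ↦ !Str
          +{retry,more,stop} ↦ &{retry,more,stop}  (⊕→&)
            [retry]
              +{stop,more} ↦ &{stop,more}  (⊕→&)
                [stop]
                  dual(end) = end
                [more]
                  dual(Y) = Y
            [more]
              &{more,ack} ↦ +{more,ack}  (external→internal)
                [more]
                  dual(end) = end
                [ack]
                  dual(Y) = Y
            [stop]
              !Str ↦ ?Str
                dual(Y) = Y
      [more]
        ?Int ↦ !Int
          +{data,more,ack} ↦ &{data,more,ack}  (⊕→&)
            [data]
              !Str ↦ ?Str
                dual(Y) = Y
            [more]
              &{data,ack} ↦ +{data,ack}  (external→internal)
                [data]
                  dual(Y) = Y
                [ack]
                  dual(Y) = Y
            [ack]
              !Int ↦ ?Int
                dual(Y) = Y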